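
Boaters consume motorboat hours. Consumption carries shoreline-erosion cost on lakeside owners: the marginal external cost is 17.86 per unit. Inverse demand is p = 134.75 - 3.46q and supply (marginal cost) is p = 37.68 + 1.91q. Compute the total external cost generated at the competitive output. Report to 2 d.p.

322.84

Market equilibrium (private): 37.68 + 1.91q = 134.75 - 3.46q → q_m = 18.0764.
Total external cost = MEC × q_m = 17.86 × 18.0764 = 322.8445.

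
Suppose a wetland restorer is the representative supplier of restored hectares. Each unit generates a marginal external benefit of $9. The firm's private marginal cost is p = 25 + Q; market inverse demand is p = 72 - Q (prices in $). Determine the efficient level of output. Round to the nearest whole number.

Social marginal cost = private MC − MEB = 16 + Q.
Set SMC = demand: 16 + Q = 72 - Q → Q* = 28.0000.

Q* = 28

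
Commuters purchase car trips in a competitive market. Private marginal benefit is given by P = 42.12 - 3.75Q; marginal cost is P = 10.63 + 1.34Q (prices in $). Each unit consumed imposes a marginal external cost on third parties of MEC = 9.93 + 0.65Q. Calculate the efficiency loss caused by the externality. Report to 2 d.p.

DWL = $16.95

Market equilibrium (private): 10.63 + 1.34Q = 42.12 - 3.75Q → Q_m = 6.1866.
Social marginal benefit = demand − MEC = 32.19 - 4.40Q.
Set SMB = MC: 32.19 - 4.40Q = 10.63 + 1.34Q → Q* = 3.7561.
The welfare-loss triangle has base |Q_m − Q*| and height MEC(Q_m) (the vertical gap between SMB and MC is zero at Q* and MEC at Q_m).
DWL = ½ × 2.4305 × 13.9513 = 16.9543.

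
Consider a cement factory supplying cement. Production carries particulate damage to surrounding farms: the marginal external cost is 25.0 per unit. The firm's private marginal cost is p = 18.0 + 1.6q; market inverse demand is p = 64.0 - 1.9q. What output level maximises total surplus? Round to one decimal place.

Social marginal cost = private MC + MEC = 43.0 + 1.6q.
Set SMC = demand: 43.0 + 1.6q = 64.0 - 1.9q → q* = 6.0000.

q* = 6.0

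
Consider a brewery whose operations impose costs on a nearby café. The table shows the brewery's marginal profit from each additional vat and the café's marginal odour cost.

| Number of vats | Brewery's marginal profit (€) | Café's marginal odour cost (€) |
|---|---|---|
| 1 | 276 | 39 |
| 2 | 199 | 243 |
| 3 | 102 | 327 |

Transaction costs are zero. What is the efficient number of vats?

Bargaining reaches the level where marginal profit last exceeds marginal odour cost.
That holds through level 1 (276 ≥ 39) but not at 2 (199 < 243).

1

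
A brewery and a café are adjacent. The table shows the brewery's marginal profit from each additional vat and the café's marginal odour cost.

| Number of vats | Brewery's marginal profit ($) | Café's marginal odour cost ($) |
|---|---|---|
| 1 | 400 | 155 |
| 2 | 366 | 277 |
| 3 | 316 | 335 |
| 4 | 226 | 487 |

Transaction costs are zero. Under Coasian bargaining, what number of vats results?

Bargaining reaches the level where marginal profit last exceeds marginal odour cost.
That holds through level 2 (366 ≥ 277) but not at 3 (316 < 335).

2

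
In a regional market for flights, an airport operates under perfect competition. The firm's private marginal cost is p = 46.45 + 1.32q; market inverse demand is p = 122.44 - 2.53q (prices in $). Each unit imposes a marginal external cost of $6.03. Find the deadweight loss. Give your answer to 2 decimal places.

DWL = $4.72

Market equilibrium (private): 46.45 + 1.32q = 122.44 - 2.53q → q_m = 19.7377.
Social marginal cost = private MC + MEC = 52.48 + 1.32q.
Set SMC = demand: 52.48 + 1.32q = 122.44 - 2.53q → q* = 18.1714.
Between q* and q_m the wedge SMC − demand runs linearly from 0 to MEC(q_m), so the loss is a triangle.
DWL = ½ × 1.5663 × 6.0300 = 4.7224.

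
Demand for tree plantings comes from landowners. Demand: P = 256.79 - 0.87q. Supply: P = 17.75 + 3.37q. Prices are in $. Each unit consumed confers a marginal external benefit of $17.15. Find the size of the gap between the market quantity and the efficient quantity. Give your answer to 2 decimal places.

4.04 units

Market equilibrium (private): 17.75 + 3.37q = 256.79 - 0.87q → q_m = 56.3774.
Social marginal benefit = demand + MEB = 273.94 - 0.87q.
Set SMB = MC: 273.94 - 0.87q = 17.75 + 3.37q → q* = 60.4222.
Gap = |56.3774 − 60.4222| = 4.0448.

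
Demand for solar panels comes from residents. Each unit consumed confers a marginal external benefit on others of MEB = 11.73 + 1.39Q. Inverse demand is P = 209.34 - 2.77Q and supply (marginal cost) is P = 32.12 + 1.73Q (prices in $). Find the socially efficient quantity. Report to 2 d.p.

Q* = 60.76

Social marginal benefit = demand + MEB = 221.07 - 1.38Q.
Set SMB = MC: 221.07 - 1.38Q = 32.12 + 1.73Q → Q* = 60.7556.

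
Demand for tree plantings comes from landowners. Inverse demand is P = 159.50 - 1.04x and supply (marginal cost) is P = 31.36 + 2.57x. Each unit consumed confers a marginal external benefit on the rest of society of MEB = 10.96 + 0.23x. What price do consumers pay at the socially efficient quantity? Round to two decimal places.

P = 116.70

Social marginal benefit = demand + MEB = 170.46 - 0.81x.
Set SMB = MC: 170.46 - 0.81x = 31.36 + 2.57x → x* = 41.1538.
Consumer price on the demand curve at x*: 159.50 − 1.04×41.1538 = 116.7000.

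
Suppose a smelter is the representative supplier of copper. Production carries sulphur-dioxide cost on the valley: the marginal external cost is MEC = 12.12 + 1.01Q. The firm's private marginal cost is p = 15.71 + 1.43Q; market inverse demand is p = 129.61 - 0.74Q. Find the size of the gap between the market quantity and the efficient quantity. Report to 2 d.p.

20.48 units

Market equilibrium (private): 15.71 + 1.43Q = 129.61 - 0.74Q → Q_m = 52.4885.
Social marginal cost = private MC + MEC = 27.83 + 2.44Q.
Set SMC = demand: 27.83 + 2.44Q = 129.61 - 0.74Q → Q* = 32.0063.
Gap = |52.4885 − 32.0063| = 20.4822.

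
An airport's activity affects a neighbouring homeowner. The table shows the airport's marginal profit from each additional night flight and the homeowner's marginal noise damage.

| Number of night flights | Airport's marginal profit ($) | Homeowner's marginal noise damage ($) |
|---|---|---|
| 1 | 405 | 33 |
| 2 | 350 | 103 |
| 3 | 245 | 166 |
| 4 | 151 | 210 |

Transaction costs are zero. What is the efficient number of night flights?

Bargaining reaches the level where marginal profit last exceeds marginal noise damage.
That holds through level 3 (245 ≥ 166) but not at 4 (151 < 210).

3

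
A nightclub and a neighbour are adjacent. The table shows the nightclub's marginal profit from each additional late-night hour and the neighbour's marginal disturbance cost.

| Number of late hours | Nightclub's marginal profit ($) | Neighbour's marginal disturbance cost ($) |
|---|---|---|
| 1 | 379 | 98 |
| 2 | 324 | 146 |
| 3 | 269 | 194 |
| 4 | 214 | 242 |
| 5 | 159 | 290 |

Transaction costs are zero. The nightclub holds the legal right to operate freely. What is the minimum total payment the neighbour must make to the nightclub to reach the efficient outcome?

Left alone the nightclub would choose level 5 (marginal profit stays positive).
Efficient level: k* = 3 (marginal profit ≥ marginal disturbance cost through 3).
The neighbour must at least cover the nightclub's forgone profit from cutting 5→3: 214 + 159 = 373.

$373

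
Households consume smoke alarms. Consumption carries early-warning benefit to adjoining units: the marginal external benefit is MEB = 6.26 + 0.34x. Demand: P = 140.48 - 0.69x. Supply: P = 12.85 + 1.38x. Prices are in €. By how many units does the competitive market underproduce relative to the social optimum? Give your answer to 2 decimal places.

Market equilibrium (private): 12.85 + 1.38x = 140.48 - 0.69x → x_m = 61.6570.
Social marginal benefit = demand + MEB = 146.74 - 0.35x.
Set SMB = MC: 146.74 - 0.35x = 12.85 + 1.38x → x* = 77.3931.
Gap = |61.6570 − 77.3931| = 15.7361.

15.74 units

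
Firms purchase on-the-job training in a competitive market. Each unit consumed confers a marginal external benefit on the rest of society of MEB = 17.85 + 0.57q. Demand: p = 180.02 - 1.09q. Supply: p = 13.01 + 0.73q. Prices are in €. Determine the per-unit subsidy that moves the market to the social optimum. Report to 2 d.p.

Social marginal benefit = demand + MEB = 197.87 - 0.52q.
Set SMB = MC: 197.87 - 0.52q = 13.01 + 0.73q → q* = 147.8880.
The Pigouvian subsidy equals MEB at q*: 17.85 + 0.57×147.8880 = 102.1462.

subsidy = €102.15 per unit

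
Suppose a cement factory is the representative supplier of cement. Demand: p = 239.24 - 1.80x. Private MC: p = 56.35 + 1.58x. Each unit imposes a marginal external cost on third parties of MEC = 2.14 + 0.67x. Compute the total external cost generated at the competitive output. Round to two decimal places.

Market equilibrium (private): 56.35 + 1.58x = 239.24 - 1.80x → x_m = 54.1095.
Total external cost = ∫₀^{x_m} (2.14 + 0.67x) dx = 2.14×54.1095 + ½×0.67×54.1095² = 1096.6201.

1096.62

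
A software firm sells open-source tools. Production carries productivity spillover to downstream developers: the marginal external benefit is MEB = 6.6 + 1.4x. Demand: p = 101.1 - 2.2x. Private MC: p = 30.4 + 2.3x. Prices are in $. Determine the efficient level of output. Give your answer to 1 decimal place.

Social marginal cost = private MC − MEB = 23.8 + 0.9x.
Set SMC = demand: 23.8 + 0.9x = 101.1 - 2.2x → x* = 24.9355.

x* = 24.9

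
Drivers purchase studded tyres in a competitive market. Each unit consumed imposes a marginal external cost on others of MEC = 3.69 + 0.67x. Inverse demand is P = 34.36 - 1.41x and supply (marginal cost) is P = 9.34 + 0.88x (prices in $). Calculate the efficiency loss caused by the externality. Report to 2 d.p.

DWL = $20.48

Market equilibrium (private): 9.34 + 0.88x = 34.36 - 1.41x → x_m = 10.9258.
Social marginal benefit = demand − MEC = 30.67 - 2.08x.
Set SMB = MC: 30.67 - 2.08x = 9.34 + 0.88x → x* = 7.2061.
Height of the DWL triangle at x_m is MC(x_m) − SMB(x_m) = MEC(x_m) = 11.0103.
DWL = ½ × 3.7197 × 11.0103 = 20.4775.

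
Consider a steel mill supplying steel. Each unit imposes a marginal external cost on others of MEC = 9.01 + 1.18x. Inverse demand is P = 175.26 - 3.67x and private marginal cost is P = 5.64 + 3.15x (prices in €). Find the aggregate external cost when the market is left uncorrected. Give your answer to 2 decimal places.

€589.04

Market equilibrium (private): 5.64 + 3.15x = 175.26 - 3.67x → x_m = 24.8710.
Total external cost = ∫₀^{x_m} (9.01 + 1.18x) dx = 9.01×24.8710 + ½×1.18×24.8710² = 589.0420.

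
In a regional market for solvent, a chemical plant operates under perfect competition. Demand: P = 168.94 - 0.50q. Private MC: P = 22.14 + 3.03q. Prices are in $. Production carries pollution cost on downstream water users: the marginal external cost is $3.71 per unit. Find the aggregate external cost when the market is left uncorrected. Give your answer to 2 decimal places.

$154.29

Market equilibrium (private): 22.14 + 3.03q = 168.94 - 0.50q → q_m = 41.5864.
Total external cost = MEC × q_m = 3.71 × 41.5864 = 154.2855.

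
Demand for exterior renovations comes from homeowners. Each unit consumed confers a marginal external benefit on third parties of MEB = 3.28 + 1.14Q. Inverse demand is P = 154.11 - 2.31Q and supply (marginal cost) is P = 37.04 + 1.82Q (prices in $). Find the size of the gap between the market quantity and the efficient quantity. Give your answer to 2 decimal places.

Market equilibrium (private): 37.04 + 1.82Q = 154.11 - 2.31Q → Q_m = 28.3462.
Social marginal benefit = demand + MEB = 157.39 - 1.17Q.
Set SMB = MC: 157.39 - 1.17Q = 37.04 + 1.82Q → Q* = 40.2508.
Gap = |28.3462 − 40.2508| = 11.9046.

11.90 units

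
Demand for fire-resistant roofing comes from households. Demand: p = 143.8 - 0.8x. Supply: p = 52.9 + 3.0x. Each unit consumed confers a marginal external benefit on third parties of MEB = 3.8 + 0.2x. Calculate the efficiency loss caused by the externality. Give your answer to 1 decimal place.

Market equilibrium (private): 52.9 + 3.0x = 143.8 - 0.8x → x_m = 23.9211.
Social marginal benefit = demand + MEB = 147.6 - 0.6x.
Set SMB = MC: 147.6 - 0.6x = 52.9 + 3.0x → x* = 26.3056.
The loss is the area between SMB and MC from x* to x_m; with linear curves that's a triangle of height MEB(x_m).
DWL = ½ × 2.3845 × 8.5842 = 10.2345.

DWL = 10.2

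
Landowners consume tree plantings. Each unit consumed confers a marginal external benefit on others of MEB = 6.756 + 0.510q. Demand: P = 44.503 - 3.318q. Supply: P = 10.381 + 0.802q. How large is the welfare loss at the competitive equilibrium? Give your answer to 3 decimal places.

DWL = 16.698

Market equilibrium (private): 10.381 + 0.802q = 44.503 - 3.318q → q_m = 8.2820.
Social marginal benefit = demand + MEB = 51.259 - 2.808q.
Set SMB = MC: 51.259 - 2.808q = 10.381 + 0.802q → q* = 11.3235.
The loss is the area between SMB and MC from q* to q_m; with linear curves that's a triangle of height MEB(q_m).
DWL = ½ × 3.0415 × 10.9798 = 16.6975.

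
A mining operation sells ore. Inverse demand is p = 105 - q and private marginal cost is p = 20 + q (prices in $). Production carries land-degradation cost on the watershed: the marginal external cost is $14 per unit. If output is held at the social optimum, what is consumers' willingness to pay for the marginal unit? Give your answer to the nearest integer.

P = $70

Social marginal cost = private MC + MEC = 34 + q.
Set SMC = demand: 34 + q = 105 - q → q* = 35.5000.
Consumer price on the demand curve at q*: 105 − 1×35.5000 = 69.5000.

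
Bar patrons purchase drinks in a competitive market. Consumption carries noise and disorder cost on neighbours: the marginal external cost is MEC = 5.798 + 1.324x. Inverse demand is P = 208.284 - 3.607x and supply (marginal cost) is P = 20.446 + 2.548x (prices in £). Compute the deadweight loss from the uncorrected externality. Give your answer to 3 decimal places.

DWL = £142.719

Market equilibrium (private): 20.446 + 2.548x = 208.284 - 3.607x → x_m = 30.5180.
Social marginal benefit = demand − MEC = 202.486 - 4.931x.
Set SMB = MC: 202.486 - 4.931x = 20.446 + 2.548x → x* = 24.3402.
The loss is the area between SMB and MC from x* to x_m; with linear curves that's a triangle of height MEC(x_m).
DWL = ½ × 6.1778 × 46.2038 = 142.7189.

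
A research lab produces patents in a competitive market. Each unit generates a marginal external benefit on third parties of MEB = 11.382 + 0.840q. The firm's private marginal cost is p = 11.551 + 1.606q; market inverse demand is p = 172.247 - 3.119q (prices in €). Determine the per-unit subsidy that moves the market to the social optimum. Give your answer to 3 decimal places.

subsidy = €48.588 per unit

Social marginal cost = private MC − MEB = 0.169 + 0.766q.
Set SMC = demand: 0.169 + 0.766q = 172.247 - 3.119q → q* = 44.2929.
The Pigouvian subsidy equals MEB at q*: 11.382 + 0.840×44.2929 = 48.5880.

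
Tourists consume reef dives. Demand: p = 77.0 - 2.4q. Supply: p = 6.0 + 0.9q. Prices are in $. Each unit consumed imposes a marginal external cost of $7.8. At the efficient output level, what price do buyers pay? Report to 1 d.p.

Social marginal benefit = demand − MEC = 69.2 - 2.4q.
Set SMB = MC: 69.2 - 2.4q = 6.0 + 0.9q → q* = 19.1515.
Consumer price on the demand curve at q*: 77.0 − 2.4×19.1515 = 31.0364.

P = $31.0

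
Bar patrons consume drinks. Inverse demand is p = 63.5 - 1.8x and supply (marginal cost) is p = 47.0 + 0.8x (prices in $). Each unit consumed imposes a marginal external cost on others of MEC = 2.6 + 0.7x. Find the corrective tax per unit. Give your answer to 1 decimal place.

tax = $5.5 per unit

Social marginal benefit = demand − MEC = 60.9 - 2.5x.
Set SMB = MC: 60.9 - 2.5x = 47.0 + 0.8x → x* = 4.2121.
The Pigouvian tax equals MEC at x*: 2.6 + 0.7×4.2121 = 5.5485.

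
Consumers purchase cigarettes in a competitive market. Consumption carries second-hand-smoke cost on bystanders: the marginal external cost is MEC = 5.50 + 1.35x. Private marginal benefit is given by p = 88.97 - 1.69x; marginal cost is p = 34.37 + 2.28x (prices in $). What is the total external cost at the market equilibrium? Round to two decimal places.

Market equilibrium (private): 34.37 + 2.28x = 88.97 - 1.69x → x_m = 13.7531.
Total external cost = ∫₀^{x_m} (5.50 + 1.35x) dx = 5.50×13.7531 + ½×1.35×13.7531² = 203.3168.

$203.32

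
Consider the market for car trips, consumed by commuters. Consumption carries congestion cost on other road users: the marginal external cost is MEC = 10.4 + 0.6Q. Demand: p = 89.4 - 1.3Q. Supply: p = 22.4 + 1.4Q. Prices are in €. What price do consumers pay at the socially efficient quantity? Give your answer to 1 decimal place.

Social marginal benefit = demand − MEC = 79.0 - 1.9Q.
Set SMB = MC: 79.0 - 1.9Q = 22.4 + 1.4Q → Q* = 17.1515.
Consumer price on the demand curve at Q*: 89.4 − 1.3×17.1515 = 67.1031.

P = €67.1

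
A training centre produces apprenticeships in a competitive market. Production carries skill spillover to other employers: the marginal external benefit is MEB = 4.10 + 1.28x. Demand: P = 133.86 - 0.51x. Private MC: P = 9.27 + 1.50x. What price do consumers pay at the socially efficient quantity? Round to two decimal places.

Social marginal cost = private MC − MEB = 5.17 + 0.22x.
Set SMC = demand: 5.17 + 0.22x = 133.86 - 0.51x → x* = 176.2877.
Consumer price on the demand curve at x*: 133.86 − 0.51×176.2877 = 43.9533.

P = 43.95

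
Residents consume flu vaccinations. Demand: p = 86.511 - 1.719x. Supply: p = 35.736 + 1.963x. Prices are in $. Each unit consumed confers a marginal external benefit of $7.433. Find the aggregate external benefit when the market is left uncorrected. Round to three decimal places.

Market equilibrium (private): 35.736 + 1.963x = 86.511 - 1.719x → x_m = 13.7901.
Total external benefit = MEB × x_m = 7.433 × 13.7901 = 102.5018.

$102.502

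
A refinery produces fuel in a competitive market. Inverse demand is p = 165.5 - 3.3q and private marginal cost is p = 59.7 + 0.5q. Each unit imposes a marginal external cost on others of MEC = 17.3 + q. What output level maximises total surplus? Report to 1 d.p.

Social marginal cost = private MC + MEC = 77.0 + 1.5q.
Set SMC = demand: 77.0 + 1.5q = 165.5 - 3.3q → q* = 18.4375.

q* = 18.4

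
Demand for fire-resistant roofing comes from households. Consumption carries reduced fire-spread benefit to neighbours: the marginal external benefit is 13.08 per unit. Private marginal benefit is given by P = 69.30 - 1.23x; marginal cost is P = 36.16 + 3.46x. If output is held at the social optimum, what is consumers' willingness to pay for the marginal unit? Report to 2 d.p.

P = 57.18

Social marginal benefit = demand + MEB = 82.38 - 1.23x.
Set SMB = MC: 82.38 - 1.23x = 36.16 + 3.46x → x* = 9.8550.
Consumer price on the demand curve at x*: 69.30 − 1.23×9.8550 = 57.1784.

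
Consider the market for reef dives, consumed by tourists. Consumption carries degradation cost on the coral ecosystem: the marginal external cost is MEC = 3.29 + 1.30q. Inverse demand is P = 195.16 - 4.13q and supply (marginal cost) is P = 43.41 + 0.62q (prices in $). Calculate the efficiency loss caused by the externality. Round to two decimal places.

Market equilibrium (private): 43.41 + 0.62q = 195.16 - 4.13q → q_m = 31.9474.
Social marginal benefit = demand − MEC = 191.87 - 5.43q.
Set SMB = MC: 191.87 - 5.43q = 43.41 + 0.62q → q* = 24.5388.
The welfare-loss triangle has base |q_m − q*| and height MEC(q_m) (the vertical gap between SMB and MC is zero at q* and MEC at q_m).
DWL = ½ × 7.4086 × 44.8216 = 166.0327.

DWL = $166.03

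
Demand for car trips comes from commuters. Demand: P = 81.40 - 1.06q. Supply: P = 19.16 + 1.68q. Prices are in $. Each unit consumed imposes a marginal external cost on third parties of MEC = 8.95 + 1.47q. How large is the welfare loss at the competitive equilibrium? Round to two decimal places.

Market equilibrium (private): 19.16 + 1.68q = 81.40 - 1.06q → q_m = 22.7153.
Social marginal benefit = demand − MEC = 72.45 - 2.53q.
Set SMB = MC: 72.45 - 2.53q = 19.16 + 1.68q → q* = 12.6580.
Height of the DWL triangle at q_m is MC(q_m) − SMB(q_m) = MEC(q_m) = 42.3415.
DWL = ½ × 10.0573 × 42.3415 = 212.9206.

DWL = $212.92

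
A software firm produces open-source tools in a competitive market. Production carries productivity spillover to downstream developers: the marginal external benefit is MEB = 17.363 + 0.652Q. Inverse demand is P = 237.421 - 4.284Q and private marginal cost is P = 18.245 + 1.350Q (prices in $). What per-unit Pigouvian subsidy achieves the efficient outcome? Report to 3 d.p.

Social marginal cost = private MC − MEB = 0.882 + 0.698Q.
Set SMC = demand: 0.882 + 0.698Q = 237.421 - 4.284Q → Q* = 47.4787.
The Pigouvian subsidy equals MEB at Q*: 17.363 + 0.652×47.4787 = 48.3191.

subsidy = $48.319 per unit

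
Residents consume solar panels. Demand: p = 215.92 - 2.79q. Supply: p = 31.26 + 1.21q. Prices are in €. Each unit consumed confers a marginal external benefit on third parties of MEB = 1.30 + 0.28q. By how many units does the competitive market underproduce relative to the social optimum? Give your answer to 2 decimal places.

3.82 units

Market equilibrium (private): 31.26 + 1.21q = 215.92 - 2.79q → q_m = 46.1650.
Social marginal benefit = demand + MEB = 217.22 - 2.51q.
Set SMB = MC: 217.22 - 2.51q = 31.26 + 1.21q → q* = 49.9892.
Gap = |46.1650 − 49.9892| = 3.8242.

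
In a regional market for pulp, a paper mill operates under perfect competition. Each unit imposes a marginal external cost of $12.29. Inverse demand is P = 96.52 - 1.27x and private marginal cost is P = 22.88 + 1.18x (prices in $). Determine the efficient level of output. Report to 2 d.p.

x* = 25.04

Social marginal cost = private MC + MEC = 35.17 + 1.18x.
Set SMC = demand: 35.17 + 1.18x = 96.52 - 1.27x → x* = 25.0408.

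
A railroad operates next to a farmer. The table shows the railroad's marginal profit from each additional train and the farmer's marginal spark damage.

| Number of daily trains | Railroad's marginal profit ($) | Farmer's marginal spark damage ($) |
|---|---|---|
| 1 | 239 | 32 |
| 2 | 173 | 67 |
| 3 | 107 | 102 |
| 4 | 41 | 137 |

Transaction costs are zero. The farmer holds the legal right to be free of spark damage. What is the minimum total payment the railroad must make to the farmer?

$201

Efficient level: marginal profit ≥ marginal spark damage through level 3, so k* = 3.
With the farmer holding the right, the railroad must at least compensate total damage at k*: 32 + 67 + 102 = 201.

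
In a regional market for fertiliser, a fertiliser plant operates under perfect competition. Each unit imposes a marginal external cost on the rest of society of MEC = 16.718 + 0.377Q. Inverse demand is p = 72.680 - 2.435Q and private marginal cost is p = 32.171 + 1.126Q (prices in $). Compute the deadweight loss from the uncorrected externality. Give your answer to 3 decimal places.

Market equilibrium (private): 32.171 + 1.126Q = 72.680 - 2.435Q → Q_m = 11.3757.
Social marginal cost = private MC + MEC = 48.889 + 1.503Q.
Set SMC = demand: 48.889 + 1.503Q = 72.680 - 2.435Q → Q* = 6.0414.
Height of the DWL triangle at Q_m is SMC(Q_m) − demand(Q_m) = MEC(Q_m) = 21.0067.
DWL = ½ × 5.3343 × 21.0067 = 56.0280.

DWL = $56.028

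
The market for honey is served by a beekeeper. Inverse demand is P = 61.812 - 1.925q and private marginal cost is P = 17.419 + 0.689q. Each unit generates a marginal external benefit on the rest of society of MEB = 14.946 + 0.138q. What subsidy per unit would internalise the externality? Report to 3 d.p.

subsidy = 18.253 per unit

Social marginal cost = private MC − MEB = 2.473 + 0.551q.
Set SMC = demand: 2.473 + 0.551q = 61.812 - 1.925q → q* = 23.9657.
The Pigouvian subsidy equals MEB at q*: 14.946 + 0.138×23.9657 = 18.2533.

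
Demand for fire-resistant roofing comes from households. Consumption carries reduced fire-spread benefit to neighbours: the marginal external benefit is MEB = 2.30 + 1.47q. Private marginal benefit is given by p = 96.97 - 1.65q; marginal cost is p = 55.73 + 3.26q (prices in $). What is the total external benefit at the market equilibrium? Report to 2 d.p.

$71.17

Market equilibrium (private): 55.73 + 3.26q = 96.97 - 1.65q → q_m = 8.3992.
Total external benefit = ∫₀^{q_m} (2.30 + 1.47q) dq = 2.30×8.3992 + ½×1.47×8.3992² = 71.1699.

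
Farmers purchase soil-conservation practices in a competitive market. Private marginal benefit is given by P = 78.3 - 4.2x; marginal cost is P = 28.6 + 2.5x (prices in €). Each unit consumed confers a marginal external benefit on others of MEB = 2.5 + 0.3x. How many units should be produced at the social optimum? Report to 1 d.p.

Social marginal benefit = demand + MEB = 80.8 - 3.9x.
Set SMB = MC: 80.8 - 3.9x = 28.6 + 2.5x → x* = 8.1563.

x* = 8.2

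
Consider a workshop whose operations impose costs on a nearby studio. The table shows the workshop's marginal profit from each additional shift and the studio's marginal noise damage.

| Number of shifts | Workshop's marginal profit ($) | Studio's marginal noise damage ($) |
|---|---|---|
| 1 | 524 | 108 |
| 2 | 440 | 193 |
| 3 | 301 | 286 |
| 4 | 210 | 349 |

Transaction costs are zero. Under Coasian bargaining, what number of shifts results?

Bargaining reaches the level where marginal profit last exceeds marginal noise damage.
That holds through level 3 (301 ≥ 286) but not at 4 (210 < 349).

3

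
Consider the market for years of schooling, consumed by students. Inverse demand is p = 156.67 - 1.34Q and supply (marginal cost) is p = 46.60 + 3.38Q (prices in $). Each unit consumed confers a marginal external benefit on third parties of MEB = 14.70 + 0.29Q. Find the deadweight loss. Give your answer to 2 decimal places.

DWL = $51.99

Market equilibrium (private): 46.60 + 3.38Q = 156.67 - 1.34Q → Q_m = 23.3199.
Social marginal benefit = demand + MEB = 171.37 - 1.05Q.
Set SMB = MC: 171.37 - 1.05Q = 46.60 + 3.38Q → Q* = 28.1648.
The welfare-loss triangle has base |Q_m − Q*| and height MEB(Q_m) (the vertical gap between SMB and MC is zero at Q* and MEB at Q_m).
DWL = ½ × 4.8449 × 21.4628 = 51.9926.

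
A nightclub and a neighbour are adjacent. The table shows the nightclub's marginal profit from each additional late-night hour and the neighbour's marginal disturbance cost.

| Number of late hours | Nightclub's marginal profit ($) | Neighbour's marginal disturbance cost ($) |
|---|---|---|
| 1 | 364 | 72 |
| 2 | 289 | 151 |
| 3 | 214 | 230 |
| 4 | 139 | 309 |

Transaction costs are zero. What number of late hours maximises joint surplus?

Bargaining reaches the level where marginal profit last exceeds marginal disturbance cost.
That holds through level 2 (289 ≥ 151) but not at 3 (214 < 230).

2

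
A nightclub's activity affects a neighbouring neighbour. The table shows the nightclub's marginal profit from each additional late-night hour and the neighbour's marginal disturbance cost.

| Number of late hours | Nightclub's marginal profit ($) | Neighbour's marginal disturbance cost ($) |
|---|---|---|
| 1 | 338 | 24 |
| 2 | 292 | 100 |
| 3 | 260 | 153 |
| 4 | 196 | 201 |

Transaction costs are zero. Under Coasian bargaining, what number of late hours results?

3

Bargaining reaches the level where marginal profit last exceeds marginal disturbance cost.
That holds through level 3 (260 ≥ 153) but not at 4 (196 < 201).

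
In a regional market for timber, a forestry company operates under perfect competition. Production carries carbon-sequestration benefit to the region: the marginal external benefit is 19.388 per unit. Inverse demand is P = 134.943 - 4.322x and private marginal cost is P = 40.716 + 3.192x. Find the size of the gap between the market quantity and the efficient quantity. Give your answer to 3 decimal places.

Market equilibrium (private): 40.716 + 3.192x = 134.943 - 4.322x → x_m = 12.5402.
Social marginal cost = private MC − MEB = 21.328 + 3.192x.
Set SMC = demand: 21.328 + 3.192x = 134.943 - 4.322x → x* = 15.1204.
Gap = |12.5402 − 15.1204| = 2.5802.

2.580 units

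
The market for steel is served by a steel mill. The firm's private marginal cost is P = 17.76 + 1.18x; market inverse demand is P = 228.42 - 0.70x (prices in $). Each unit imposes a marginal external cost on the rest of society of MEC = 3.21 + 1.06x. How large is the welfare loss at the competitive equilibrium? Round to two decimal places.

Market equilibrium (private): 17.76 + 1.18x = 228.42 - 0.70x → x_m = 112.0532.
Social marginal cost = private MC + MEC = 20.97 + 2.24x.
Set SMC = demand: 20.97 + 2.24x = 228.42 - 0.70x → x* = 70.5612.
Between x* and x_m the wedge SMC − demand runs linearly from 0 to MEC(x_m), so the loss is a triangle.
DWL = ½ × 41.4920 × 121.9864 = 2530.7299.

DWL = $2530.73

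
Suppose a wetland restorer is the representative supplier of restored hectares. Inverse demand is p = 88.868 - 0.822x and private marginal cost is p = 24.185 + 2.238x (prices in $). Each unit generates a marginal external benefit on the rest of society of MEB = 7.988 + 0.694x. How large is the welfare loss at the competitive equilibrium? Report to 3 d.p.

Market equilibrium (private): 24.185 + 2.238x = 88.868 - 0.822x → x_m = 21.1382.
Social marginal cost = private MC − MEB = 16.197 + 1.544x.
Set SMC = demand: 16.197 + 1.544x = 88.868 - 0.822x → x* = 30.7147.
The loss is the area between SMC and demand from x* to x_m; with linear curves that's a triangle of height MEB(x_m).
DWL = ½ × 9.5765 × 22.6579 = 108.4917.

DWL = $108.492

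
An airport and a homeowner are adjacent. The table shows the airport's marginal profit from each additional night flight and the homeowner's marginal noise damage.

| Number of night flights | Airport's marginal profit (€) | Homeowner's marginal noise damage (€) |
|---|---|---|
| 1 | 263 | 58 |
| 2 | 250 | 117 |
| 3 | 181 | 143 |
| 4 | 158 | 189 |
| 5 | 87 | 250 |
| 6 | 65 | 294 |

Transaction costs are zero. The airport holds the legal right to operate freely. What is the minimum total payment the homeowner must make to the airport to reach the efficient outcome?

Left alone the airport would choose level 6 (marginal profit stays positive).
Efficient level: k* = 3 (marginal profit ≥ marginal noise damage through 3).
The homeowner must at least cover the airport's forgone profit from cutting 6→3: 158 + 87 + 65 = 310.

€310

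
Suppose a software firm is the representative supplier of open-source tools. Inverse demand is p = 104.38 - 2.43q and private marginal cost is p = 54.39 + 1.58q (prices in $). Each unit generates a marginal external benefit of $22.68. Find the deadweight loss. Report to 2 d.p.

Market equilibrium (private): 54.39 + 1.58q = 104.38 - 2.43q → q_m = 12.4663.
Social marginal cost = private MC − MEB = 31.71 + 1.58q.
Set SMC = demand: 31.71 + 1.58q = 104.38 - 2.43q → q* = 18.1222.
The loss is the area between SMC and demand from q* to q_m; with linear curves that's a triangle of height MEB(q_m).
DWL = ½ × 5.6559 × 22.6800 = 64.1379.

DWL = $64.14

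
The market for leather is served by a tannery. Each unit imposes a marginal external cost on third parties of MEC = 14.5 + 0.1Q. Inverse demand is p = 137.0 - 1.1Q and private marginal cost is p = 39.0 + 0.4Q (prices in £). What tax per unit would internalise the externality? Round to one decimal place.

Social marginal cost = private MC + MEC = 53.5 + 0.5Q.
Set SMC = demand: 53.5 + 0.5Q = 137.0 - 1.1Q → Q* = 52.1875.
The Pigouvian tax equals MEC at Q*: 14.5 + 0.1×52.1875 = 19.7188.

tax = £19.7 per unit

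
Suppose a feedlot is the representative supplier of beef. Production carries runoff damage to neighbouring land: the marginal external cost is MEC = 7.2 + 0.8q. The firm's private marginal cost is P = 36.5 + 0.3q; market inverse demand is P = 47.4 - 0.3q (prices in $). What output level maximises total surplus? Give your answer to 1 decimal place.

Social marginal cost = private MC + MEC = 43.7 + 1.1q.
Set SMC = demand: 43.7 + 1.1q = 47.4 - 0.3q → q* = 2.6429.

q* = 2.6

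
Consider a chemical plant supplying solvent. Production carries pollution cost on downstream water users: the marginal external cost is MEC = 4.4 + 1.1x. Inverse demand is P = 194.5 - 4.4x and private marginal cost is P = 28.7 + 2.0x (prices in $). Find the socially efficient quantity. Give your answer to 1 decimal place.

Social marginal cost = private MC + MEC = 33.1 + 3.1x.
Set SMC = demand: 33.1 + 3.1x = 194.5 - 4.4x → x* = 21.5200.

x* = 21.5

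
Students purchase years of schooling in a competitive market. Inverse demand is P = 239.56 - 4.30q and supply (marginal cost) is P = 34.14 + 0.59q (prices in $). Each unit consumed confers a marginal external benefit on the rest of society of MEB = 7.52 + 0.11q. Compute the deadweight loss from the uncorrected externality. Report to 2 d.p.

DWL = $15.42

Market equilibrium (private): 34.14 + 0.59q = 239.56 - 4.30q → q_m = 42.0082.
Social marginal benefit = demand + MEB = 247.08 - 4.19q.
Set SMB = MC: 247.08 - 4.19q = 34.14 + 0.59q → q* = 44.5481.
The welfare-loss triangle has base |q_m − q*| and height MEB(q_m) (the vertical gap between SMB and MC is zero at q* and MEB at q_m).
DWL = ½ × 2.5399 × 12.1409 = 15.4183.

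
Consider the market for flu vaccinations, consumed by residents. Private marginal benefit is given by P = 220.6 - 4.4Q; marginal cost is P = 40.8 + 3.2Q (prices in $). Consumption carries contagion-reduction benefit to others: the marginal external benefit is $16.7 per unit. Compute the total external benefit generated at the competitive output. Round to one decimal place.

$395.1

Market equilibrium (private): 40.8 + 3.2Q = 220.6 - 4.4Q → Q_m = 23.6579.
Total external benefit = MEB × Q_m = 16.7 × 23.6579 = 395.0869.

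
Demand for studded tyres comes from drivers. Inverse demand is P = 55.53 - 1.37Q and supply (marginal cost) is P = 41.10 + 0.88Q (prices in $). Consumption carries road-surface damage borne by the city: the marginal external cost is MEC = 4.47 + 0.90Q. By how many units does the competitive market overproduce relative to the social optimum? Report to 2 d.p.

3.25 units

Market equilibrium (private): 41.10 + 0.88Q = 55.53 - 1.37Q → Q_m = 6.4133.
Social marginal benefit = demand − MEC = 51.06 - 2.27Q.
Set SMB = MC: 51.06 - 2.27Q = 41.10 + 0.88Q → Q* = 3.1619.
Gap = |6.4133 − 3.1619| = 3.2514.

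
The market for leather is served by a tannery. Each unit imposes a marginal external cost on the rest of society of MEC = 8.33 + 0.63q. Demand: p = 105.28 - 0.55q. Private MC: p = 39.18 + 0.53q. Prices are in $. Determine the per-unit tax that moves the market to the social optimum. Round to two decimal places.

Social marginal cost = private MC + MEC = 47.51 + 1.16q.
Set SMC = demand: 47.51 + 1.16q = 105.28 - 0.55q → q* = 33.7836.
The Pigouvian tax equals MEC at q*: 8.33 + 0.63×33.7836 = 29.6137.

tax = $29.61 per unit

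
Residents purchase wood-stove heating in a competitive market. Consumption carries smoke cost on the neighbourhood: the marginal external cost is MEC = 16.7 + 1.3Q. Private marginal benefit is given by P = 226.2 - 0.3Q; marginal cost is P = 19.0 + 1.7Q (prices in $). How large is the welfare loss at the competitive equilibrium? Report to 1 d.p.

Market equilibrium (private): 19.0 + 1.7Q = 226.2 - 0.3Q → Q_m = 103.6000.
Social marginal benefit = demand − MEC = 209.5 - 1.6Q.
Set SMB = MC: 209.5 - 1.6Q = 19.0 + 1.7Q → Q* = 57.7273.
Height of the DWL triangle at Q_m is MC(Q_m) − SMB(Q_m) = MEC(Q_m) = 151.3800.
DWL = ½ × 45.8727 × 151.3800 = 3472.1047.

DWL = $3472.1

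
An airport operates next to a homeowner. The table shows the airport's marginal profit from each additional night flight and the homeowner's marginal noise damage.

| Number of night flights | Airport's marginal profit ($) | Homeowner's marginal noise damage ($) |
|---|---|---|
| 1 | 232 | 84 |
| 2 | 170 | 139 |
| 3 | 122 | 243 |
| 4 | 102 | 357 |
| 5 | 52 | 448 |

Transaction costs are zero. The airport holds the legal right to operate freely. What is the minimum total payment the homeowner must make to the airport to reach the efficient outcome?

Left alone the airport would choose level 5 (marginal profit stays positive).
Efficient level: k* = 2 (marginal profit ≥ marginal noise damage through 2).
The homeowner must at least cover the airport's forgone profit from cutting 5→2: 122 + 102 + 52 = 276.

$276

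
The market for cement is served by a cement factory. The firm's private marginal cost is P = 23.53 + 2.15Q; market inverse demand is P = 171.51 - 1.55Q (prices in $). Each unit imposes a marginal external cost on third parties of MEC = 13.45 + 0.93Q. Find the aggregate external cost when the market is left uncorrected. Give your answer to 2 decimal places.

$1281.73

Market equilibrium (private): 23.53 + 2.15Q = 171.51 - 1.55Q → Q_m = 39.9946.
Total external cost = ∫₀^{Q_m} (13.45 + 0.93Q) dQ = 13.45×39.9946 + ½×0.93×39.9946² = 1281.7265.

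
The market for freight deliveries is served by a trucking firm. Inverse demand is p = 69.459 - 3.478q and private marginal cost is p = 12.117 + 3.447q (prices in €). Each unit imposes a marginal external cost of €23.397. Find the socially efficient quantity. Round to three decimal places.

q* = 4.902

Social marginal cost = private MC + MEC = 35.514 + 3.447q.
Set SMC = demand: 35.514 + 3.447q = 69.459 - 3.478q → q* = 4.9018.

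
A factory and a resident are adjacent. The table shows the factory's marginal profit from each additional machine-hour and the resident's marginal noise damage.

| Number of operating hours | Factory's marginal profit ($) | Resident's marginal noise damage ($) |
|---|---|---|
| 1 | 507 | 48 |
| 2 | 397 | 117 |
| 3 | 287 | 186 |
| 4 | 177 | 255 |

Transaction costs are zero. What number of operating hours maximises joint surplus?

3

Bargaining reaches the level where marginal profit last exceeds marginal noise damage.
That holds through level 3 (287 ≥ 186) but not at 4 (177 < 255).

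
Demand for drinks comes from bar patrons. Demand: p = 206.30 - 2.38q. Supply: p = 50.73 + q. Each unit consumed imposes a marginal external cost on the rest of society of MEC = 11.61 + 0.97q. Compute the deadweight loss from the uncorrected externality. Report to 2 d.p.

Market equilibrium (private): 50.73 + q = 206.30 - 2.38q → q_m = 46.0266.
Social marginal benefit = demand − MEC = 194.69 - 3.35q.
Set SMB = MC: 194.69 - 3.35q = 50.73 + q → q* = 33.0943.
Between q* and q_m the wedge MC − SMB runs linearly from 0 to MEC(q_m), so the loss is a triangle.
DWL = ½ × 12.9323 × 56.2558 = 363.7584.

DWL = 363.76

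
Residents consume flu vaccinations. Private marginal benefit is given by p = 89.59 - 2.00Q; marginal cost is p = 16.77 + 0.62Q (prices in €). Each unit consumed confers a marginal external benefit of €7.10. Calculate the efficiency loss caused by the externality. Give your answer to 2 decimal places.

Market equilibrium (private): 16.77 + 0.62Q = 89.59 - 2.00Q → Q_m = 27.7939.
Social marginal benefit = demand + MEB = 96.69 - 2.00Q.
Set SMB = MC: 96.69 - 2.00Q = 16.77 + 0.62Q → Q* = 30.5038.
The welfare-loss triangle has base |Q_m − Q*| and height MEB(Q_m) (the vertical gap between SMB and MC is zero at Q* and MEB at Q_m).
DWL = ½ × 2.7099 × 7.1000 = 9.6201.

DWL = €9.62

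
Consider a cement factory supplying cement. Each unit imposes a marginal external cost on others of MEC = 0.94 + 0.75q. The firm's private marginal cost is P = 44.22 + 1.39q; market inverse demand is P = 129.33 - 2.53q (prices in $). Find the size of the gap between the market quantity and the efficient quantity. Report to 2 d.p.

3.69 units

Market equilibrium (private): 44.22 + 1.39q = 129.33 - 2.53q → q_m = 21.7117.
Social marginal cost = private MC + MEC = 45.16 + 2.14q.
Set SMC = demand: 45.16 + 2.14q = 129.33 - 2.53q → q* = 18.0236.
Gap = |21.7117 − 18.0236| = 3.6881.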